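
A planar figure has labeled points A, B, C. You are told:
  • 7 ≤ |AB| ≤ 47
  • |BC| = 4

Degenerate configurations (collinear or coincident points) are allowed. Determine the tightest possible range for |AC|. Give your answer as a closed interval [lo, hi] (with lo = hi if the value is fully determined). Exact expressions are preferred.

|AC| ∈ [3, 51]  (≈ [3.0000, 51.0000])

|AB| ∈ [7, 47]
|BC| ∈ {4}
|AC| ∈ [3, 51]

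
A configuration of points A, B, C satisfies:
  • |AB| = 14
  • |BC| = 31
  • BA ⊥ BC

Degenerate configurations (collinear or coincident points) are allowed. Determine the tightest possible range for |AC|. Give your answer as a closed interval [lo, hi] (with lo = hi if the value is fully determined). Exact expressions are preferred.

|AC| = √(1157)  (≈ 34.0147)

|AB| ∈ {14}
|BC| ∈ {31}
|AC| ∈ {√(1157)}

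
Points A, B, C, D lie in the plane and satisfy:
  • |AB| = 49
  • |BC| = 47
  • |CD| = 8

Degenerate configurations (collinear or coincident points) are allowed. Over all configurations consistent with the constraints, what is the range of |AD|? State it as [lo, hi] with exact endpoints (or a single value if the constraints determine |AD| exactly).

|AB| ∈ {49}
|BC| ∈ {47}
|CD| ∈ {8}
|AC| ∈ [2, 96]
|BD| ∈ [39, 55]
|AD| ∈ [0, 104]

|AD| ∈ [0, 104]  (≈ [0.0000, 104.0000])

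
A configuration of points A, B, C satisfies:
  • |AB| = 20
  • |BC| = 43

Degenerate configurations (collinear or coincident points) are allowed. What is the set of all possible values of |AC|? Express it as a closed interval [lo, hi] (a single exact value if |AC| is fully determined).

|AC| ∈ [23, 63]  (≈ [23.0000, 63.0000])

|AB| ∈ {20}
|BC| ∈ {43}
|AC| ∈ [23, 63]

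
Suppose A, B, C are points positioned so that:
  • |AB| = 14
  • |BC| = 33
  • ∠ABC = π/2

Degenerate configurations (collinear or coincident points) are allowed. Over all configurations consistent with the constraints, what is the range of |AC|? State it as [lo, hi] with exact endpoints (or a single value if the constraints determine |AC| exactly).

|AC| = √(1285)  (≈ 35.8469)

|AB| ∈ {14}
|BC| ∈ {33}
|AC| ∈ {√(1285)}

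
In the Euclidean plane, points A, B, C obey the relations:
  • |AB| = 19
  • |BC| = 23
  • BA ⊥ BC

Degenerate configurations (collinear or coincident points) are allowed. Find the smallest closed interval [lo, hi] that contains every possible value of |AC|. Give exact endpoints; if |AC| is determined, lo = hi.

|AC| = √(890)  (≈ 29.8329)

|AB| ∈ {19}
|BC| ∈ {23}
|AC| ∈ {√(890)}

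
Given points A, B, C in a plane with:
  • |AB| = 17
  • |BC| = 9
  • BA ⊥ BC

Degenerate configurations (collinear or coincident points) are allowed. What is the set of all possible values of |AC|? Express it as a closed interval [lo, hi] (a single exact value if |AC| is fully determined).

|AB| ∈ {17}
|BC| ∈ {9}
|AC| ∈ {√(370)}

|AC| = √(370)  (≈ 19.2354)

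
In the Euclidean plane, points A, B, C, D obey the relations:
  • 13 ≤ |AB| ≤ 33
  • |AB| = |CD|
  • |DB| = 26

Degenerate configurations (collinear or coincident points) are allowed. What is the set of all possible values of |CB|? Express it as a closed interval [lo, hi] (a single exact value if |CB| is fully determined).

|AB| ∈ [13, 33]
|BD| ∈ {26}
|CD| ∈ [13, 33]
|AD| ∈ [0, 59]
|BC| ∈ [0, 59]
|AC| ∈ [0, 92]

|CB| ∈ [0, 59]  (≈ [0.0000, 59.0000])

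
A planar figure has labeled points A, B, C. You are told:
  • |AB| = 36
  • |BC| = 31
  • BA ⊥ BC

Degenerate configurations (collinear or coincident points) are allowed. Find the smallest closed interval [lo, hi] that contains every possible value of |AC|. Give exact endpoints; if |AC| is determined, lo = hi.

|AB| ∈ {36}
|BC| ∈ {31}
|AC| ∈ {√(2257)}

|AC| = √(2257)  (≈ 47.5079)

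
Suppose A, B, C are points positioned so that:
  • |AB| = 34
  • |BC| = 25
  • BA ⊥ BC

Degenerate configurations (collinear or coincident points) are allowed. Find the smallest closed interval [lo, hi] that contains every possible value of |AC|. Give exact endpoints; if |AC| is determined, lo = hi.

|AB| ∈ {34}
|BC| ∈ {25}
|AC| ∈ {√(1781)}

|AC| = √(1781)  (≈ 42.2019)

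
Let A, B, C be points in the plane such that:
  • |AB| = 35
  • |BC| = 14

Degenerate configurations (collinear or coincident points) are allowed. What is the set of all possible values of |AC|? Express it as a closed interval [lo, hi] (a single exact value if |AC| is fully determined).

|AC| ∈ [21, 49]  (≈ [21.0000, 49.0000])

|AB| ∈ {35}
|BC| ∈ {14}
|AC| ∈ [21, 49]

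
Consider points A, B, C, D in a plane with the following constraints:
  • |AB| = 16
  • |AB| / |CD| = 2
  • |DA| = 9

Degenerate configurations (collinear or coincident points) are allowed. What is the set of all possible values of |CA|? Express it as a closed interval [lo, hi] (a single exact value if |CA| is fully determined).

|CA| ∈ [1, 17]  (≈ [1.0000, 17.0000])

|AB| ∈ {16}
|AD| ∈ {9}
|CD| ∈ {8}
|BD| ∈ [7, 25]
|AC| ∈ [1, 17]
|BC| ∈ [0, 33]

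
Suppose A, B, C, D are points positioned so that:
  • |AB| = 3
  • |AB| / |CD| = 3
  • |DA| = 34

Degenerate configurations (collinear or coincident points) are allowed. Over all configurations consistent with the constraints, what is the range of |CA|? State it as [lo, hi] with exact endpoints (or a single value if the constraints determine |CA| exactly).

|AB| ∈ {3}
|AD| ∈ {34}
|CD| ∈ {1}
|BD| ∈ [31, 37]
|AC| ∈ [33, 35]
|BC| ∈ [30, 38]

|CA| ∈ [33, 35]  (≈ [33.0000, 35.0000])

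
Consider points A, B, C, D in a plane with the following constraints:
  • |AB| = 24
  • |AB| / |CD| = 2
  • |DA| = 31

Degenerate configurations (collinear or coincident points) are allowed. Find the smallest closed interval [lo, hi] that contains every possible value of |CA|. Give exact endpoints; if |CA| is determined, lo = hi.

|CA| ∈ [19, 43]  (≈ [19.0000, 43.0000])

|AB| ∈ {24}
|AD| ∈ {31}
|CD| ∈ {12}
|BD| ∈ [7, 55]
|AC| ∈ [19, 43]
|BC| ∈ [0, 67]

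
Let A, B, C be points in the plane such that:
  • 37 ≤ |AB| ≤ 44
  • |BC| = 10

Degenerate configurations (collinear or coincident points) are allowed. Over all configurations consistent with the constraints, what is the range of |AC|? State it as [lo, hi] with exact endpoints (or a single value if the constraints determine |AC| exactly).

|AB| ∈ [37, 44]
|BC| ∈ {10}
|AC| ∈ [27, 54]

|AC| ∈ [27, 54]  (≈ [27.0000, 54.0000])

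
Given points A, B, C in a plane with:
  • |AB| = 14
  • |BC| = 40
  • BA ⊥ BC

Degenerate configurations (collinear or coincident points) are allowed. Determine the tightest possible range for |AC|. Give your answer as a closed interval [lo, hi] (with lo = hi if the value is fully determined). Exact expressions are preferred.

|AB| ∈ {14}
|BC| ∈ {40}
|AC| ∈ {2·√(449)}

|AC| = 2·√(449)  (≈ 42.3792)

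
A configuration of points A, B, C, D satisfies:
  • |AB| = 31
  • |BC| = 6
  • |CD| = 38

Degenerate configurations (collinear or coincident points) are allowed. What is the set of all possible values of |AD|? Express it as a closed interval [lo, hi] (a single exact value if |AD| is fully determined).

|AB| ∈ {31}
|BC| ∈ {6}
|CD| ∈ {38}
|AC| ∈ [25, 37]
|BD| ∈ [32, 44]
|AD| ∈ [1, 75]

|AD| ∈ [1, 75]  (≈ [1.0000, 75.0000])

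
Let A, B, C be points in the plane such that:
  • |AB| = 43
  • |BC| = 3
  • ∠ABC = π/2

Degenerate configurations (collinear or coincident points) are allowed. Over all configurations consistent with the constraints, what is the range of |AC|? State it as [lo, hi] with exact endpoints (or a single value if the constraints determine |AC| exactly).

|AC| = √(1858)  (≈ 43.1045)

|AB| ∈ {43}
|BC| ∈ {3}
|AC| ∈ {√(1858)}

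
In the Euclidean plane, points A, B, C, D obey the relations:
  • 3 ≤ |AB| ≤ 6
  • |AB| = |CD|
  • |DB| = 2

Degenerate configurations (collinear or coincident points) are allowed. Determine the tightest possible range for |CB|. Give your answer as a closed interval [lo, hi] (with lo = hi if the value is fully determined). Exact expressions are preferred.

|CB| ∈ [1, 8]  (≈ [1.0000, 8.0000])

|AB| ∈ [3, 6]
|BD| ∈ {2}
|CD| ∈ [3, 6]
|AD| ∈ [1, 8]
|BC| ∈ [1, 8]
|AC| ∈ [0, 14]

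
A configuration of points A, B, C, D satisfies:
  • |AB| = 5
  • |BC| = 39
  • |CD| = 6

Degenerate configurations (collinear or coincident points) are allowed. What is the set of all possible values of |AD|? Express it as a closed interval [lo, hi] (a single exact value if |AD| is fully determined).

|AB| ∈ {5}
|BC| ∈ {39}
|CD| ∈ {6}
|AC| ∈ [34, 44]
|BD| ∈ [33, 45]
|AD| ∈ [28, 50]

|AD| ∈ [28, 50]  (≈ [28.0000, 50.0000])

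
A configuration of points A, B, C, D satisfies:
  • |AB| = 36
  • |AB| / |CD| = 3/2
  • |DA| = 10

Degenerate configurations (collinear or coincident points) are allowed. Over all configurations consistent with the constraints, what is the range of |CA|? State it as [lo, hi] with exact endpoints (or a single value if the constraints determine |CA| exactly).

|AB| ∈ {36}
|AD| ∈ {10}
|CD| ∈ {24}
|BD| ∈ [26, 46]
|AC| ∈ [14, 34]
|BC| ∈ [2, 70]

|CA| ∈ [14, 34]  (≈ [14.0000, 34.0000])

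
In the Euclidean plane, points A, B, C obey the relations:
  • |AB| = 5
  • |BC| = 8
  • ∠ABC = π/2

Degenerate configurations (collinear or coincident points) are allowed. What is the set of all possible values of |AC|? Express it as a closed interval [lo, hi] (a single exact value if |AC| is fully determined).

|AB| ∈ {5}
|BC| ∈ {8}
|AC| ∈ {√(89)}

|AC| = √(89)  (≈ 9.4340)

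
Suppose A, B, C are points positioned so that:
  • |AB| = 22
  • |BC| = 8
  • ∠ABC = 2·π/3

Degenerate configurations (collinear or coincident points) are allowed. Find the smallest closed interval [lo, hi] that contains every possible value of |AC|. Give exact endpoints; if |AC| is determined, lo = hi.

|AB| ∈ {22}
|BC| ∈ {8}
|AC| ∈ {2·√(181)}

|AC| = 2·√(181)  (≈ 26.9072)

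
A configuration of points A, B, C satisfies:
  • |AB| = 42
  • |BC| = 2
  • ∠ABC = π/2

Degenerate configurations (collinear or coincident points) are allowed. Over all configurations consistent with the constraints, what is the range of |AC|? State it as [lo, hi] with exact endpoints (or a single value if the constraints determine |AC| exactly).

|AC| = 2·√(442)  (≈ 42.0476)

|AB| ∈ {42}
|BC| ∈ {2}
|AC| ∈ {2·√(442)}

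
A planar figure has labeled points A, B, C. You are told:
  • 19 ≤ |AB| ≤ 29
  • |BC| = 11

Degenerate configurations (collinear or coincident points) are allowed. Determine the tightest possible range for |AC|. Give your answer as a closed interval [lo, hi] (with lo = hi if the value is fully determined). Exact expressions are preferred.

|AB| ∈ [19, 29]
|BC| ∈ {11}
|AC| ∈ [8, 40]

|AC| ∈ [8, 40]  (≈ [8.0000, 40.0000])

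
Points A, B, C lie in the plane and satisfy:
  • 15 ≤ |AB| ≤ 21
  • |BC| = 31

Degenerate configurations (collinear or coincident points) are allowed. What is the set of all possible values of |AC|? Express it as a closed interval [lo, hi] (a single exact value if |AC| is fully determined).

|AC| ∈ [10, 52]  (≈ [10.0000, 52.0000])

|AB| ∈ [15, 21]
|BC| ∈ {31}
|AC| ∈ [10, 52]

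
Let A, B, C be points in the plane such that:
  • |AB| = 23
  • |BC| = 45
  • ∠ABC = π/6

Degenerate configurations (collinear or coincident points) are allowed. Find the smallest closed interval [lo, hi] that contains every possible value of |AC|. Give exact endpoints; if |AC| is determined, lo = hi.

|AC| = √(2554 - 1035·√(3))  (≈ 27.5922)

|AB| ∈ {23}
|BC| ∈ {45}
|AC| ∈ {√(2554 - 1035·√(3))}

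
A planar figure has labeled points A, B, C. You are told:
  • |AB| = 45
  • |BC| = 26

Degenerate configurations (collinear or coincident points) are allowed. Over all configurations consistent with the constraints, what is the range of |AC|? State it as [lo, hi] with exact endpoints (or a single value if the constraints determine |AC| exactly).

|AC| ∈ [19, 71]  (≈ [19.0000, 71.0000])

|AB| ∈ {45}
|BC| ∈ {26}
|AC| ∈ [19, 71]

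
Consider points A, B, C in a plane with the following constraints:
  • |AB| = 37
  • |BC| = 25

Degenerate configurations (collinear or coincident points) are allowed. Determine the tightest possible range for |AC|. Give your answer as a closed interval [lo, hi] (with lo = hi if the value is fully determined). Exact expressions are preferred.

|AC| ∈ [12, 62]  (≈ [12.0000, 62.0000])

|AB| ∈ {37}
|BC| ∈ {25}
|AC| ∈ [12, 62]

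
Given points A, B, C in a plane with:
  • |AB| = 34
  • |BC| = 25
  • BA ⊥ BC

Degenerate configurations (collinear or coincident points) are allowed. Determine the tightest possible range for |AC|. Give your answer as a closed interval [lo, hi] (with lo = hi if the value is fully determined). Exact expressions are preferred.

|AC| = √(1781)  (≈ 42.2019)

|AB| ∈ {34}
|BC| ∈ {25}
|AC| ∈ {√(1781)}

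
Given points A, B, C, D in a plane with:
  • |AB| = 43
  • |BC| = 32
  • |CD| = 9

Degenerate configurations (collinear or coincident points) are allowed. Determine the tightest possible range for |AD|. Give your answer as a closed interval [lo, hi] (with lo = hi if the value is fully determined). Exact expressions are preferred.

|AD| ∈ [2, 84]  (≈ [2.0000, 84.0000])

|AB| ∈ {43}
|BC| ∈ {32}
|CD| ∈ {9}
|AC| ∈ [11, 75]
|BD| ∈ [23, 41]
|AD| ∈ [2, 84]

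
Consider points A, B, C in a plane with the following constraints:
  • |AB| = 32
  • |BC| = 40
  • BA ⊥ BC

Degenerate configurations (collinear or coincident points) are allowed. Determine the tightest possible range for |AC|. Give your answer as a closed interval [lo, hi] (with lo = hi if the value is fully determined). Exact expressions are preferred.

|AC| = 8·√(41)  (≈ 51.2250)

|AB| ∈ {32}
|BC| ∈ {40}
|AC| ∈ {8·√(41)}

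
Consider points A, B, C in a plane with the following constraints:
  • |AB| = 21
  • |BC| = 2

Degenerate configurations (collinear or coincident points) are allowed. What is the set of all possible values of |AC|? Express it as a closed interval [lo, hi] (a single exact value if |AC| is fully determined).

|AC| ∈ [19, 23]  (≈ [19.0000, 23.0000])

|AB| ∈ {21}
|BC| ∈ {2}
|AC| ∈ [19, 23]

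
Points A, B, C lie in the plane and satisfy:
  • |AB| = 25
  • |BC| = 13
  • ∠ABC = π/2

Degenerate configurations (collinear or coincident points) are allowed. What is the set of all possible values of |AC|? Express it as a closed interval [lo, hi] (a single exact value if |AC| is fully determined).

|AB| ∈ {25}
|BC| ∈ {13}
|AC| ∈ {√(794)}

|AC| = √(794)  (≈ 28.1780)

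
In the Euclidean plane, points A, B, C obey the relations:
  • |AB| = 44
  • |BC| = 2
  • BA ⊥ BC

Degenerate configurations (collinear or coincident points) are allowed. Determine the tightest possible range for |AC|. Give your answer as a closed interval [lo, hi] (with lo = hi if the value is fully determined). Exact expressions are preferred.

|AC| = 2·√(485)  (≈ 44.0454)

|AB| ∈ {44}
|BC| ∈ {2}
|AC| ∈ {2·√(485)}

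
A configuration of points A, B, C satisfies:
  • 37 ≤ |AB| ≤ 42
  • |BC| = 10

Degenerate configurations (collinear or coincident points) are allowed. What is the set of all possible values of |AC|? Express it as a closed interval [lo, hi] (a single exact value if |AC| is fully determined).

|AC| ∈ [27, 52]  (≈ [27.0000, 52.0000])

|AB| ∈ [37, 42]
|BC| ∈ {10}
|AC| ∈ [27, 52]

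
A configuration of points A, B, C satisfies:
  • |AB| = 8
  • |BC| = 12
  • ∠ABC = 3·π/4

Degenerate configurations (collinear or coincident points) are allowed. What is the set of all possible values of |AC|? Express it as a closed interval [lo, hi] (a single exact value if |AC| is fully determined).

|AB| ∈ {8}
|BC| ∈ {12}
|AC| ∈ {4·√(6·√(2) + 13)}

|AC| = 4·√(6·√(2) + 13)  (≈ 18.5409)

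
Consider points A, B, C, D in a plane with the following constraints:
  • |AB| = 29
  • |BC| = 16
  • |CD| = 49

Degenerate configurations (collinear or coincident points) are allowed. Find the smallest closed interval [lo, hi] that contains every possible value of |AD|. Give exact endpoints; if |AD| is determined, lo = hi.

|AB| ∈ {29}
|BC| ∈ {16}
|CD| ∈ {49}
|AC| ∈ [13, 45]
|BD| ∈ [33, 65]
|AD| ∈ [4, 94]

|AD| ∈ [4, 94]  (≈ [4.0000, 94.0000])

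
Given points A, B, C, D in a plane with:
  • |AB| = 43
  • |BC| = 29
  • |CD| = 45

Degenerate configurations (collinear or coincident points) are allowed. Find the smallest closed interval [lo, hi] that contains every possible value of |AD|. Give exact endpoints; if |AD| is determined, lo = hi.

|AD| ∈ [0, 117]  (≈ [0.0000, 117.0000])

|AB| ∈ {43}
|BC| ∈ {29}
|CD| ∈ {45}
|AC| ∈ [14, 72]
|BD| ∈ [16, 74]
|AD| ∈ [0, 117]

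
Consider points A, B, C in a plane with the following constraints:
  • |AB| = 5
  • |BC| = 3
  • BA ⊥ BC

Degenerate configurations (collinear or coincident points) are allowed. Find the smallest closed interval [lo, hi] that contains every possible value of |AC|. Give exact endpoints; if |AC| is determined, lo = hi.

|AB| ∈ {5}
|BC| ∈ {3}
|AC| ∈ {√(34)}

|AC| = √(34)  (≈ 5.8310)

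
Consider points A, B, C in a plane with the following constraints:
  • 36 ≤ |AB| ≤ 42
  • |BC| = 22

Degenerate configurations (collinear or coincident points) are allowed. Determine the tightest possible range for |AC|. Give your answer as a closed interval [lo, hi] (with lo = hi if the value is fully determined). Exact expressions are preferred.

|AB| ∈ [36, 42]
|BC| ∈ {22}
|AC| ∈ [14, 64]

|AC| ∈ [14, 64]  (≈ [14.0000, 64.0000])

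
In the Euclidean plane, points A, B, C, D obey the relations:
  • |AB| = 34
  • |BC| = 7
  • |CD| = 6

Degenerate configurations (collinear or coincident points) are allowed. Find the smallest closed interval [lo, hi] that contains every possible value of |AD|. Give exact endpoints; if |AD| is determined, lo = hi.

|AB| ∈ {34}
|BC| ∈ {7}
|CD| ∈ {6}
|AC| ∈ [27, 41]
|BD| ∈ [1, 13]
|AD| ∈ [21, 47]

|AD| ∈ [21, 47]  (≈ [21.0000, 47.0000])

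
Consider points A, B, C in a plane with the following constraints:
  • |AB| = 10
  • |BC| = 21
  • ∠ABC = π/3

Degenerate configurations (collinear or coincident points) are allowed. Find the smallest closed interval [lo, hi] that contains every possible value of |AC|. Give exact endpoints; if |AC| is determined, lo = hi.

|AC| = √(331)  (≈ 18.1934)

|AB| ∈ {10}
|BC| ∈ {21}
|AC| ∈ {√(331)}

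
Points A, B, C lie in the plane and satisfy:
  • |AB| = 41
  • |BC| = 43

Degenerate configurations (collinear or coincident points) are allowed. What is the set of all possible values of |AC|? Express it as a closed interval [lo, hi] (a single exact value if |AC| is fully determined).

|AB| ∈ {41}
|BC| ∈ {43}
|AC| ∈ [2, 84]

|AC| ∈ [2, 84]  (≈ [2.0000, 84.0000])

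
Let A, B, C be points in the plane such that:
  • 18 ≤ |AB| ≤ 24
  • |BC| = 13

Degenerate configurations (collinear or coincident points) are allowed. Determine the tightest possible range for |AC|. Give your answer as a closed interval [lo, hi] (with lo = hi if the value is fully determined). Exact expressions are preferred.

|AB| ∈ [18, 24]
|BC| ∈ {13}
|AC| ∈ [5, 37]

|AC| ∈ [5, 37]  (≈ [5.0000, 37.0000])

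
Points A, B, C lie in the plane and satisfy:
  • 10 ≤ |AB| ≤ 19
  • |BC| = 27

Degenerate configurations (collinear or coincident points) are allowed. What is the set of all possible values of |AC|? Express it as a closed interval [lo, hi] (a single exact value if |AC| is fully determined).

|AB| ∈ [10, 19]
|BC| ∈ {27}
|AC| ∈ [8, 46]

|AC| ∈ [8, 46]  (≈ [8.0000, 46.0000])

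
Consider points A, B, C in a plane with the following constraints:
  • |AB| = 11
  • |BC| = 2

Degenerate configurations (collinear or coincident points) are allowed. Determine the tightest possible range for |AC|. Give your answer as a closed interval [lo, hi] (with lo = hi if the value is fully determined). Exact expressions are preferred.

|AB| ∈ {11}
|BC| ∈ {2}
|AC| ∈ [9, 13]

|AC| ∈ [9, 13]  (≈ [9.0000, 13.0000])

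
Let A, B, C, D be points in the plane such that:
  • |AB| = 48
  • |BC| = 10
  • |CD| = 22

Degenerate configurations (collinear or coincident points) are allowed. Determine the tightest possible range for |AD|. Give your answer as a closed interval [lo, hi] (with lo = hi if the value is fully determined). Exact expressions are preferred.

|AD| ∈ [16, 80]  (≈ [16.0000, 80.0000])

|AB| ∈ {48}
|BC| ∈ {10}
|CD| ∈ {22}
|AC| ∈ [38, 58]
|BD| ∈ [12, 32]
|AD| ∈ [16, 80]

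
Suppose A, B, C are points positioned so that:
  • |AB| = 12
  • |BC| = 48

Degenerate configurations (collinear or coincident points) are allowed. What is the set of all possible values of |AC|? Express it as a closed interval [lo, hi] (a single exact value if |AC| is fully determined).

|AB| ∈ {12}
|BC| ∈ {48}
|AC| ∈ [36, 60]

|AC| ∈ [36, 60]  (≈ [36.0000, 60.0000])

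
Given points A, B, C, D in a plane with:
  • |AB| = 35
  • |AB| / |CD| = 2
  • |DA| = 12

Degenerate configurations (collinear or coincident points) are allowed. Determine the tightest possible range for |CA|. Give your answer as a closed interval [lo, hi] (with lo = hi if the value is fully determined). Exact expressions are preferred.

|AB| ∈ {35}
|AD| ∈ {12}
|CD| ∈ {35/2}
|BD| ∈ [23, 47]
|AC| ∈ [11/2, 59/2]
|BC| ∈ [11/2, 129/2]

|CA| ∈ [11/2, 59/2]  (≈ [5.5000, 29.5000])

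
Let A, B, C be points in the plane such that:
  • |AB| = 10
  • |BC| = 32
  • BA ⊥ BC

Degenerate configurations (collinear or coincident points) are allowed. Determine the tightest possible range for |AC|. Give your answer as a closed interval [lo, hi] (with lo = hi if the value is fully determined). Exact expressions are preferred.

|AC| = 2·√(281)  (≈ 33.5261)

|AB| ∈ {10}
|BC| ∈ {32}
|AC| ∈ {2·√(281)}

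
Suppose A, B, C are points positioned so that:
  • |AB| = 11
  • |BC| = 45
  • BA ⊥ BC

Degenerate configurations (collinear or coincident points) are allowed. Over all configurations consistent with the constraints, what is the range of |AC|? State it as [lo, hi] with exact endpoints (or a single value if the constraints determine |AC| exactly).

|AC| = √(2146)  (≈ 46.3249)

|AB| ∈ {11}
|BC| ∈ {45}
|AC| ∈ {√(2146)}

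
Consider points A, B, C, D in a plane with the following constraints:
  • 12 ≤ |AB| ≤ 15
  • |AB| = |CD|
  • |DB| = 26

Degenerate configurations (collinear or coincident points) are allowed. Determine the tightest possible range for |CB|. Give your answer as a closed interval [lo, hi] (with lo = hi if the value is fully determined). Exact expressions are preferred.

|AB| ∈ [12, 15]
|BD| ∈ {26}
|CD| ∈ [12, 15]
|AD| ∈ [11, 41]
|BC| ∈ [11, 41]
|AC| ∈ [0, 56]

|CB| ∈ [11, 41]  (≈ [11.0000, 41.0000])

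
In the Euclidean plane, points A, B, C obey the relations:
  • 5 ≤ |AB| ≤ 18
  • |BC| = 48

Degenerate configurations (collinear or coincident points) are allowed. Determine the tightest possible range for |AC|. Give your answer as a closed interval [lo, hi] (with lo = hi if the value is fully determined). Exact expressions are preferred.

|AC| ∈ [30, 66]  (≈ [30.0000, 66.0000])

|AB| ∈ [5, 18]
|BC| ∈ {48}
|AC| ∈ [30, 66]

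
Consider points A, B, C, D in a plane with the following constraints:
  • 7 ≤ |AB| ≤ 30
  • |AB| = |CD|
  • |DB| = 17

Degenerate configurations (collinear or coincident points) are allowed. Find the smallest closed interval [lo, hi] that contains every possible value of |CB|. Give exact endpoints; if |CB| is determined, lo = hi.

|AB| ∈ [7, 30]
|BD| ∈ {17}
|CD| ∈ [7, 30]
|AD| ∈ [0, 47]
|BC| ∈ [0, 47]
|AC| ∈ [0, 77]

|CB| ∈ [0, 47]  (≈ [0.0000, 47.0000])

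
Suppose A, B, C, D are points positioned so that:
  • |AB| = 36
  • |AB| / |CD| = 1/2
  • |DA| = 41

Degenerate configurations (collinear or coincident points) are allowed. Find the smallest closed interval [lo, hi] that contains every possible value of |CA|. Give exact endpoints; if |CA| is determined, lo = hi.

|CA| ∈ [31, 113]  (≈ [31.0000, 113.0000])

|AB| ∈ {36}
|AD| ∈ {41}
|CD| ∈ {72}
|BD| ∈ [5, 77]
|AC| ∈ [31, 113]
|BC| ∈ [0, 149]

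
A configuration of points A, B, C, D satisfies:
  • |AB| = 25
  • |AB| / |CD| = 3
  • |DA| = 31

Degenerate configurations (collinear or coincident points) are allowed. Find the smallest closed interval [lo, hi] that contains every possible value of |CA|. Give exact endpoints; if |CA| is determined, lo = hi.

|CA| ∈ [68/3, 118/3]  (≈ [22.6667, 39.3333])

|AB| ∈ {25}
|AD| ∈ {31}
|CD| ∈ {25/3}
|BD| ∈ [6, 56]
|AC| ∈ [68/3, 118/3]
|BC| ∈ [0, 193/3]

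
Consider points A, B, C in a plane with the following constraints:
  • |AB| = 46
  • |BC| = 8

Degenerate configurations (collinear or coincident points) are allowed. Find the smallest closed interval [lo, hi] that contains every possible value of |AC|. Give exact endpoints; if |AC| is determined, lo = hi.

|AC| ∈ [38, 54]  (≈ [38.0000, 54.0000])

|AB| ∈ {46}
|BC| ∈ {8}
|AC| ∈ [38, 54]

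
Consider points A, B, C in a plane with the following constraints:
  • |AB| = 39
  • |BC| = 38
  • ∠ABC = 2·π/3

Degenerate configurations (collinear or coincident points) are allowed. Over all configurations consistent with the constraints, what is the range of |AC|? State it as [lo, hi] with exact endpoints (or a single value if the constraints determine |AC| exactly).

|AC| = √(4447)  (≈ 66.6858)

|AB| ∈ {39}
|BC| ∈ {38}
|AC| ∈ {√(4447)}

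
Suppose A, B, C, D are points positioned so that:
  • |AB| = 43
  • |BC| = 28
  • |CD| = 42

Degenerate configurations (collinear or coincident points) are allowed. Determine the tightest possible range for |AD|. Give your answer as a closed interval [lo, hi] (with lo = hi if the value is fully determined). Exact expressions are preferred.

|AD| ∈ [0, 113]  (≈ [0.0000, 113.0000])

|AB| ∈ {43}
|BC| ∈ {28}
|CD| ∈ {42}
|AC| ∈ [15, 71]
|BD| ∈ [14, 70]
|AD| ∈ [0, 113]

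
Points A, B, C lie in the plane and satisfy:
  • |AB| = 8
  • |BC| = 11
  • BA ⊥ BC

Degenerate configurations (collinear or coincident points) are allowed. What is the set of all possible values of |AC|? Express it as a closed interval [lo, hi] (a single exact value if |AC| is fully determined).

|AC| = √(185)  (≈ 13.6015)

|AB| ∈ {8}
|BC| ∈ {11}
|AC| ∈ {√(185)}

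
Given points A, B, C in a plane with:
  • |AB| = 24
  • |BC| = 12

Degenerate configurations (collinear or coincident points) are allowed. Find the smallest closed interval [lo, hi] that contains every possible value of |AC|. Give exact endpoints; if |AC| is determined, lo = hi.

|AB| ∈ {24}
|BC| ∈ {12}
|AC| ∈ [12, 36]

|AC| ∈ [12, 36]  (≈ [12.0000, 36.0000])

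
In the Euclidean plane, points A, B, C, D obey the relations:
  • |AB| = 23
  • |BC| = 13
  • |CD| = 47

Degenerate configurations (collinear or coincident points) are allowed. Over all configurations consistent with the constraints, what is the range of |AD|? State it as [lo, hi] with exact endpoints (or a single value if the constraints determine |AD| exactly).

|AB| ∈ {23}
|BC| ∈ {13}
|CD| ∈ {47}
|AC| ∈ [10, 36]
|BD| ∈ [34, 60]
|AD| ∈ [11, 83]

|AD| ∈ [11, 83]  (≈ [11.0000, 83.0000])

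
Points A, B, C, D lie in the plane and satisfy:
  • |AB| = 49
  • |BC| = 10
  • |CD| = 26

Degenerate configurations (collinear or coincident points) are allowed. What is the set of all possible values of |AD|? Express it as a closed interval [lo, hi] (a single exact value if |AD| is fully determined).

|AB| ∈ {49}
|BC| ∈ {10}
|CD| ∈ {26}
|AC| ∈ [39, 59]
|BD| ∈ [16, 36]
|AD| ∈ [13, 85]

|AD| ∈ [13, 85]  (≈ [13.0000, 85.0000])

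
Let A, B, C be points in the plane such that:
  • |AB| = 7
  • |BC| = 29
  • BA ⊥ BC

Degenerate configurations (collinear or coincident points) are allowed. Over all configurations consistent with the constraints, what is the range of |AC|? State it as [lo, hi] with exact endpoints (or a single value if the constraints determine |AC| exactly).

|AB| ∈ {7}
|BC| ∈ {29}
|AC| ∈ {√(890)}

|AC| = √(890)  (≈ 29.8329)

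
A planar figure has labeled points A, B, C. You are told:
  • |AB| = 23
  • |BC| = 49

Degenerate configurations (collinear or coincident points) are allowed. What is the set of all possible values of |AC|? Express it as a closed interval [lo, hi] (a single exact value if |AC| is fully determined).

|AB| ∈ {23}
|BC| ∈ {49}
|AC| ∈ [26, 72]

|AC| ∈ [26, 72]  (≈ [26.0000, 72.0000])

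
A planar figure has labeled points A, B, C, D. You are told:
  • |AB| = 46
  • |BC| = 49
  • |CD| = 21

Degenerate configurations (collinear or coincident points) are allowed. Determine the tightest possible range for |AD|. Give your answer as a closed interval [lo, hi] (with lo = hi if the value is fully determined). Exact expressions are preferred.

|AD| ∈ [0, 116]  (≈ [0.0000, 116.0000])

|AB| ∈ {46}
|BC| ∈ {49}
|CD| ∈ {21}
|AC| ∈ [3, 95]
|BD| ∈ [28, 70]
|AD| ∈ [0, 116]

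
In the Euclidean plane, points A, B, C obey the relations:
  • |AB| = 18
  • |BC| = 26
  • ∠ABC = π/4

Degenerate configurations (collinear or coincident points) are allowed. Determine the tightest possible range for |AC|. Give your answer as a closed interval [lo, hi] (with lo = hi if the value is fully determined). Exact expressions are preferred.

|AB| ∈ {18}
|BC| ∈ {26}
|AC| ∈ {2·√(250 - 117·√(2))}

|AC| = 2·√(250 - 117·√(2))  (≈ 18.3888)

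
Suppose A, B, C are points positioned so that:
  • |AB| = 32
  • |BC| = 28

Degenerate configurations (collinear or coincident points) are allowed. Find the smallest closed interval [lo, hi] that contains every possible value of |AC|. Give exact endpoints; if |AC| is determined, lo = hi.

|AB| ∈ {32}
|BC| ∈ {28}
|AC| ∈ [4, 60]

|AC| ∈ [4, 60]  (≈ [4.0000, 60.0000])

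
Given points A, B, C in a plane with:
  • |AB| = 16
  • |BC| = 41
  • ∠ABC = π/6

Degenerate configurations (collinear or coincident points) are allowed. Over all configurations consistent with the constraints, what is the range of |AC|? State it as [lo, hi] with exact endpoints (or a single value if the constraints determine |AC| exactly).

|AC| = √(1937 - 656·√(3))  (≈ 28.2980)

|AB| ∈ {16}
|BC| ∈ {41}
|AC| ∈ {√(1937 - 656·√(3))}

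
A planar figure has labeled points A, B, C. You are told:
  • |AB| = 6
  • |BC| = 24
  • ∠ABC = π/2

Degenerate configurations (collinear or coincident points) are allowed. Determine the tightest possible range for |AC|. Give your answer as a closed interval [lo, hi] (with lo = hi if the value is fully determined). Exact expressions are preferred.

|AB| ∈ {6}
|BC| ∈ {24}
|AC| ∈ {6·√(17)}

|AC| = 6·√(17)  (≈ 24.7386)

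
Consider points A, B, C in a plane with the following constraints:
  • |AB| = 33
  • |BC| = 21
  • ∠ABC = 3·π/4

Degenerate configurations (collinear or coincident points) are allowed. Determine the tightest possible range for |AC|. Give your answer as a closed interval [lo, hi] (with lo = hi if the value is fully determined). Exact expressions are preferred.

|AC| = 3·√(77·√(2) + 170)  (≈ 50.1004)

|AB| ∈ {33}
|BC| ∈ {21}
|AC| ∈ {3·√(77·√(2) + 170)}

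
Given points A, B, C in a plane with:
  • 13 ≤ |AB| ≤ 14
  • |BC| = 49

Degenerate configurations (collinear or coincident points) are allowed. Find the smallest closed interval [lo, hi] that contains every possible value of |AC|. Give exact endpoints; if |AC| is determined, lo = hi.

|AB| ∈ [13, 14]
|BC| ∈ {49}
|AC| ∈ [35, 63]

|AC| ∈ [35, 63]  (≈ [35.0000, 63.0000])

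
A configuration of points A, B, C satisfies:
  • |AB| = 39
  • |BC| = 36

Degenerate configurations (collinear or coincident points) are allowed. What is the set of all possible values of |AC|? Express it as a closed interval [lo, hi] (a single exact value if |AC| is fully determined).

|AB| ∈ {39}
|BC| ∈ {36}
|AC| ∈ [3, 75]

|AC| ∈ [3, 75]  (≈ [3.0000, 75.0000])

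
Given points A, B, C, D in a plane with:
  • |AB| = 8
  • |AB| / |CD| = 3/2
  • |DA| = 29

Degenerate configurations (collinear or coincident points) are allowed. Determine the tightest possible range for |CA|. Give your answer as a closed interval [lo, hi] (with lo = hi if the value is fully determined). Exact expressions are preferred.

|CA| ∈ [71/3, 103/3]  (≈ [23.6667, 34.3333])

|AB| ∈ {8}
|AD| ∈ {29}
|CD| ∈ {16/3}
|BD| ∈ [21, 37]
|AC| ∈ [71/3, 103/3]
|BC| ∈ [47/3, 127/3]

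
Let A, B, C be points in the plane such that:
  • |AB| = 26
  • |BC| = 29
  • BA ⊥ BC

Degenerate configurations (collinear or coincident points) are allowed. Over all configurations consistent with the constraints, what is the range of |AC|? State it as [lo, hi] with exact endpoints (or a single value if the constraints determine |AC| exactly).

|AC| = √(1517)  (≈ 38.9487)

|AB| ∈ {26}
|BC| ∈ {29}
|AC| ∈ {√(1517)}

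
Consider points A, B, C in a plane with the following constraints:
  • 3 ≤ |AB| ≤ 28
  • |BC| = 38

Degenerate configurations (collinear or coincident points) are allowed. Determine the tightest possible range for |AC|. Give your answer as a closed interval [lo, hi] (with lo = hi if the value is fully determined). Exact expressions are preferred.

|AB| ∈ [3, 28]
|BC| ∈ {38}
|AC| ∈ [10, 66]

|AC| ∈ [10, 66]  (≈ [10.0000, 66.0000])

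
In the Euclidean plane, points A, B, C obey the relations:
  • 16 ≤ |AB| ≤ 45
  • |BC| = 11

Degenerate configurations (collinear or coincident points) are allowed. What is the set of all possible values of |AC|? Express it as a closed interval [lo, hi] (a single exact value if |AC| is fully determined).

|AB| ∈ [16, 45]
|BC| ∈ {11}
|AC| ∈ [5, 56]

|AC| ∈ [5, 56]  (≈ [5.0000, 56.0000])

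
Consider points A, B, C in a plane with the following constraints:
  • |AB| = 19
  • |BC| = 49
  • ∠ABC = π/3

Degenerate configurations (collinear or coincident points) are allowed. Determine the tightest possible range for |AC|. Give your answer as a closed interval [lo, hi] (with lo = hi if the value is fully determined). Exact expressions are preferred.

|AC| = √(1831)  (≈ 42.7902)

|AB| ∈ {19}
|BC| ∈ {49}
|AC| ∈ {√(1831)}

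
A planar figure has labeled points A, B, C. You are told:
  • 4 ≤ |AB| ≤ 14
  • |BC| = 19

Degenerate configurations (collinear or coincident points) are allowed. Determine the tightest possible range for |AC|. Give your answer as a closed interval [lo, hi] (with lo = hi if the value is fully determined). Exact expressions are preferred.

|AC| ∈ [5, 33]  (≈ [5.0000, 33.0000])

|AB| ∈ [4, 14]
|BC| ∈ {19}
|AC| ∈ [5, 33]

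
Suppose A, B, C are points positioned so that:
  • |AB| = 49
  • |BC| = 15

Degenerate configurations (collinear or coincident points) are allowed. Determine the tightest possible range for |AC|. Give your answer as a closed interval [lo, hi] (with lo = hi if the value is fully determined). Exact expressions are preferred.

|AB| ∈ {49}
|BC| ∈ {15}
|AC| ∈ [34, 64]

|AC| ∈ [34, 64]  (≈ [34.0000, 64.0000])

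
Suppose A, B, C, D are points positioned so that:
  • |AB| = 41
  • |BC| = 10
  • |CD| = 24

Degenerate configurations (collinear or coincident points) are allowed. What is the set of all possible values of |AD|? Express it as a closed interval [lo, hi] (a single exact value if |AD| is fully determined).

|AB| ∈ {41}
|BC| ∈ {10}
|CD| ∈ {24}
|AC| ∈ [31, 51]
|BD| ∈ [14, 34]
|AD| ∈ [7, 75]

|AD| ∈ [7, 75]  (≈ [7.0000, 75.0000])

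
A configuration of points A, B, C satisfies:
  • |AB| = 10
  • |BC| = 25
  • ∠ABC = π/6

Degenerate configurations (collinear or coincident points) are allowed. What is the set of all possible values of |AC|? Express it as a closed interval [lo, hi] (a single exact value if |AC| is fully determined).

|AC| = 5·√(29 - 10·√(3))  (≈ 17.0876)

|AB| ∈ {10}
|BC| ∈ {25}
|AC| ∈ {5·√(29 - 10·√(3))}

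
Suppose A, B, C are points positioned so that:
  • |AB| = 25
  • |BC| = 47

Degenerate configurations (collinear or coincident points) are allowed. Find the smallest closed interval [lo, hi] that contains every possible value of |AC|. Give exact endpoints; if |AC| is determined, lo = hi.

|AB| ∈ {25}
|BC| ∈ {47}
|AC| ∈ [22, 72]

|AC| ∈ [22, 72]  (≈ [22.0000, 72.0000])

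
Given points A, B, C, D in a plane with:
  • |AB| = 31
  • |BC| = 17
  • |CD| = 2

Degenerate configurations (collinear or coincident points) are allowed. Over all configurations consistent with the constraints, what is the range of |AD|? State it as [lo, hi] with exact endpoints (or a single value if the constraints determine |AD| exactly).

|AD| ∈ [12, 50]  (≈ [12.0000, 50.0000])

|AB| ∈ {31}
|BC| ∈ {17}
|CD| ∈ {2}
|AC| ∈ [14, 48]
|BD| ∈ [15, 19]
|AD| ∈ [12, 50]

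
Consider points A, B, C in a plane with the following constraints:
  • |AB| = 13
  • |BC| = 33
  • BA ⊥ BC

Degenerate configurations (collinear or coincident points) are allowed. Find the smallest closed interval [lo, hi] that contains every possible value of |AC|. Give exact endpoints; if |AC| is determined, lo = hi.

|AB| ∈ {13}
|BC| ∈ {33}
|AC| ∈ {√(1258)}

|AC| = √(1258)  (≈ 35.4683)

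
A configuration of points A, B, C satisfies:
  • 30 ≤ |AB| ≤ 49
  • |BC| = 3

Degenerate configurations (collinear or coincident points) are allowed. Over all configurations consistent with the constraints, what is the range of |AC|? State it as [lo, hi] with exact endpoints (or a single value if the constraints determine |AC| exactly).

|AB| ∈ [30, 49]
|BC| ∈ {3}
|AC| ∈ [27, 52]

|AC| ∈ [27, 52]  (≈ [27.0000, 52.0000])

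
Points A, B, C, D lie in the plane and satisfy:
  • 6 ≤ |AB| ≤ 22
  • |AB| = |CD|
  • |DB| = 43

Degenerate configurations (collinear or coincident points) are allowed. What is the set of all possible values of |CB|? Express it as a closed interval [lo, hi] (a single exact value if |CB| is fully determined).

|AB| ∈ [6, 22]
|BD| ∈ {43}
|CD| ∈ [6, 22]
|AD| ∈ [21, 65]
|BC| ∈ [21, 65]
|AC| ∈ [0, 87]

|CB| ∈ [21, 65]  (≈ [21.0000, 65.0000])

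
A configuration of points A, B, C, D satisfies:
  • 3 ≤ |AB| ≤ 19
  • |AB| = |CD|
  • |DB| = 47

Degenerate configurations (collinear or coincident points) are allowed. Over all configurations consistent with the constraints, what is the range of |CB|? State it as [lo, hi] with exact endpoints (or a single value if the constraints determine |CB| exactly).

|AB| ∈ [3, 19]
|BD| ∈ {47}
|CD| ∈ [3, 19]
|AD| ∈ [28, 66]
|BC| ∈ [28, 66]
|AC| ∈ [9, 85]

|CB| ∈ [28, 66]  (≈ [28.0000, 66.0000])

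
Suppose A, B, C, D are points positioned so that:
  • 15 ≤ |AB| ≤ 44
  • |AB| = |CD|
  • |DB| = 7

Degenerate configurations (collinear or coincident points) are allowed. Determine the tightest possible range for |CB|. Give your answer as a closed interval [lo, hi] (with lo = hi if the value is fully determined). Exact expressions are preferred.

|CB| ∈ [8, 51]  (≈ [8.0000, 51.0000])

|AB| ∈ [15, 44]
|BD| ∈ {7}
|CD| ∈ [15, 44]
|AD| ∈ [8, 51]
|BC| ∈ [8, 51]
|AC| ∈ [0, 95]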